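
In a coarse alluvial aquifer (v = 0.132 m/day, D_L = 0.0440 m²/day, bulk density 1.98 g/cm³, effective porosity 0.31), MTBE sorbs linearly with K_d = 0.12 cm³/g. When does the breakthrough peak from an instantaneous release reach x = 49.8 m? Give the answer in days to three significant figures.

Retardation factor R = 1 + ρ_b·K_d/n = 1 + 1.98 × 0.12/0.31 = 1.766.
Sorption retards both mechanisms: v_R = v/R = 0.07475 m/day, D_R = D/R = 0.02492 m²/day.
Peak time from v_R²t² + 2D_R t − x² = 0: t = (√(D_R² + v_R²x²) − D_R)/v_R².
√(D_R² + v_R²x²) = √(0.02492² + 0.07475² × 49.8²) = 3.723; v_R² = 0.005588.
t = (3.723 − 0.02492)/0.005588 = 662 days.

662 days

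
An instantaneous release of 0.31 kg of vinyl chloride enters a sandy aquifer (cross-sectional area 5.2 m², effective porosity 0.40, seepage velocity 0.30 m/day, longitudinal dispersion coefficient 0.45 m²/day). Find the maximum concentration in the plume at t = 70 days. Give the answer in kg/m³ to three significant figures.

The peak of an instantaneous 1D plume sits at x = vt; there the Gaussian factor is 1 and C_max = M/(n_e·A·√(4πDt)), where n_e·A is the pore area the mass is dissolved in.
√(4πDt) = √(4π × 0.45 × 70) = 19.90 m, so C_max = 0.31/(0.40 × 5.2 × 19.90) = 0.00749 kg/m³.

0.00749 kg/m³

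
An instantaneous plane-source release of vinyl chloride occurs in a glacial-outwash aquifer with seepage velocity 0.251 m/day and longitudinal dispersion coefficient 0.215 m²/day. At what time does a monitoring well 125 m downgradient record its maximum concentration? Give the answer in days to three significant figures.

495 days

For the 1D instantaneous-source solution, setting ∂C/∂t = 0 at fixed x gives v²t² + 2Dt − x² = 0, so t = (√(D² + v²x²) − D)/v².
√(D² + v²x²) = √(0.215² + 0.251² × 125²) = 31.38; v² = 0.063001.
t = (31.38 − 0.215)/0.063001 = 495 days (vs. the pure-advection estimate x/v = 498 d).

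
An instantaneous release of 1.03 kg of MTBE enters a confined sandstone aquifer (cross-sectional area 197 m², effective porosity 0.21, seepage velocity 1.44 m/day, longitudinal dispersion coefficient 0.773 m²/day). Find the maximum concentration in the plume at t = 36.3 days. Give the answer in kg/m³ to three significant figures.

The peak of an instantaneous 1D plume sits at x = vt; there the Gaussian factor is 1 and C_max = M/(n_e·A·√(4πDt)), where n_e·A is the pore area the mass is dissolved in.
√(4πDt) = √(4π × 0.773 × 36.3) = 18.78 m, so C_max = 1.03/(0.21 × 197 × 18.78) = 0.00133 kg/m³.

0.00133 kg/m³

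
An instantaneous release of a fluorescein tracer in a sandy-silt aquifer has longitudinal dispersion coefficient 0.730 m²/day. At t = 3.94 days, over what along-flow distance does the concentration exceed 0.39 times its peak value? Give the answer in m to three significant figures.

The plume is Gaussian with σ = √(2Dt) = √(2 × 0.730 × 3.94) = 2.398 m.
C/C_peak = exp(−Δx²/(2σ²)) = 0.39 ⇒ Δx = σ·√(−2 ln 0.39) = 2.398 × 1.372 = 3.290 m.
Width = 2Δx = 6.58 m.

6.58 m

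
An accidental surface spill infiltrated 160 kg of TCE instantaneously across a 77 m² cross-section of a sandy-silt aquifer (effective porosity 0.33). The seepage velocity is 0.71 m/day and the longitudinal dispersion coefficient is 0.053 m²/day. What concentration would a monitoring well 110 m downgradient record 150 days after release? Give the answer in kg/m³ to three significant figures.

For an instantaneous plane source, C(x,t) = M/(n_e·A·√(4πDt)) · exp(−(x−vt)²/(4Dt)), with n_e·A the pore (flow) area.
Plume center vt = 0.71 × 150 = 106.5 m, so the well at 110 m is 3.5 m downgradient of the peak.
√(4πDt) = 9.995 m, giving peak height M/(n_e·A·√(4πDt)) = 160/(0.33 × 77 × 9.995) = 0.6300 kg/m³.
(x−vt)²/(4Dt) = (3.5)²/(4 × 0.053 × 150) = 0.3852; exp(−0.3852) = 0.6803.
C = 0.6300 × 0.6803 = 0.429 kg/m³.

0.429 kg/m³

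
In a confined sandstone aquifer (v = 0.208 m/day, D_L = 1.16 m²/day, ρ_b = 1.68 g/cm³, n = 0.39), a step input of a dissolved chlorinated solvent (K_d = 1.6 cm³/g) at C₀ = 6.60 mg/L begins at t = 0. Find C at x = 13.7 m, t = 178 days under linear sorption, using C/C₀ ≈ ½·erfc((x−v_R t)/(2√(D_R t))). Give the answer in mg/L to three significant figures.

Retardation factor R = 1 + ρ_b·K_d/n = 1 + 1.68 × 1.6/0.39 = 7.892.
Sorption retards both mechanisms: v_R = v/R = 0.02636 m/day, D_R = D/R = 0.1470 m²/day.
v_R·t = 0.02636 × 178 = 4.69208 m; 2√(D_R t) = 10.23 m; argument = (13.7 − 4.69208)/10.23 = 0.8805.
C = C₀ × ½·erfc(0.8805) = 6.60 × 0.1065 = 0.703 mg/L.

0.703 mg/L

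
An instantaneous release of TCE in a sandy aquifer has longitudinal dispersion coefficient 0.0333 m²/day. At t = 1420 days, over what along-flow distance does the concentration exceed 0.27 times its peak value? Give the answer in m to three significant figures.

31.5 m

The plume is Gaussian with σ = √(2Dt) = √(2 × 0.0333 × 1420) = 9.725 m.
C/C_peak = exp(−Δx²/(2σ²)) = 0.27 ⇒ Δx = σ·√(−2 ln 0.27) = 9.725 × 1.618 = 15.74 m.
Width = 2Δx = 31.5 m.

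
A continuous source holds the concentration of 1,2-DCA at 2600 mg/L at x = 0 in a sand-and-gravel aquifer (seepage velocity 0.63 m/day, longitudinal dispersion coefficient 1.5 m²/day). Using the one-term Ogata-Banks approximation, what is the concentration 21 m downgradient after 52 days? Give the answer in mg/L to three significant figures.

For a continuous step input, C/C₀ ≈ ½·erfc((x−vt)/(2√(Dt))).
vt = 0.63 × 52 = 32.76 m and 2√(Dt) = 2√(1.5 × 52) = 17.66 m.
Argument (x−vt)/(2√(Dt)) = (21 − 32.76)/17.66 = -0.6659; ½·erfc(-0.6659) = 0.8268.
C = 2600 × 0.8268 = 2150 mg/L.

2150 mg/L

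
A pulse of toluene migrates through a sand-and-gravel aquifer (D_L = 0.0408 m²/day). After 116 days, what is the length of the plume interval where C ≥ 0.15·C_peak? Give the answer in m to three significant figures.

12.0 m

The plume is Gaussian with σ = √(2Dt) = √(2 × 0.0408 × 116) = 3.077 m.
C/C_peak = exp(−Δx²/(2σ²)) = 0.15 ⇒ Δx = σ·√(−2 ln 0.15) = 3.077 × 1.948 = 5.994 m.
Width = 2Δx = 12.0 m.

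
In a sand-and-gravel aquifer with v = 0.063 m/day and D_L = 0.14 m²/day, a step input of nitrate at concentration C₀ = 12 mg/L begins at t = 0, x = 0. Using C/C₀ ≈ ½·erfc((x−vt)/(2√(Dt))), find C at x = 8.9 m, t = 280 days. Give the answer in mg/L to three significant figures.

10.1 mg/L

For a continuous step input, C/C₀ ≈ ½·erfc((x−vt)/(2√(Dt))).
vt = 0.063 × 280 = 17.64 m and 2√(Dt) = 2√(0.14 × 280) = 12.52 m.
Argument (x−vt)/(2√(Dt)) = (8.9 − 17.64)/12.52 = -0.6981; ½·erfc(-0.6981) = 0.8382.
C = 12 × 0.8382 = 10.1 mg/L.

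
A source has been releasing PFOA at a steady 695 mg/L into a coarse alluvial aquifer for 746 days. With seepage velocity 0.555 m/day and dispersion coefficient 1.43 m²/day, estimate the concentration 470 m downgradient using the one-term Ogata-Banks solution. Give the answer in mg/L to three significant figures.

For a continuous step input, C/C₀ ≈ ½·erfc((x−vt)/(2√(Dt))).
vt = 0.555 × 746 = 414.03 m and 2√(Dt) = 2√(1.43 × 746) = 65.32 m.
Argument (x−vt)/(2√(Dt)) = (470 − 414.03)/65.32 = 0.8569; ½·erfc(0.8569) = 0.1128.
C = 695 × 0.1128 = 78.4 mg/L.

78.4 mg/L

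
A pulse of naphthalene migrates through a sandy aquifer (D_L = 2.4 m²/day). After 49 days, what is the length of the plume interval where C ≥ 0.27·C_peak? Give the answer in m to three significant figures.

49.6 m

The plume is Gaussian with σ = √(2Dt) = √(2 × 2.4 × 49) = 15.34 m.
C/C_peak = exp(−Δx²/(2σ²)) = 0.27 ⇒ Δx = σ·√(−2 ln 0.27) = 15.34 × 1.618 = 24.82 m.
Width = 2Δx = 49.6 m.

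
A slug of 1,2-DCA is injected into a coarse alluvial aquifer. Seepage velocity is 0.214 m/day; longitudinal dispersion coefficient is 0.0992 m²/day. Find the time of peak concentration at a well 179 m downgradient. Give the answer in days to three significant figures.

For the 1D instantaneous-source solution, setting ∂C/∂t = 0 at fixed x gives v²t² + 2Dt − x² = 0, so t = (√(D² + v²x²) − D)/v².
√(D² + v²x²) = √(0.0992² + 0.214² × 179²) = 38.31; v² = 0.045796.
t = (38.31 − 0.0992)/0.045796 = 834 days (vs. the pure-advection estimate x/v = 836 d).

834 days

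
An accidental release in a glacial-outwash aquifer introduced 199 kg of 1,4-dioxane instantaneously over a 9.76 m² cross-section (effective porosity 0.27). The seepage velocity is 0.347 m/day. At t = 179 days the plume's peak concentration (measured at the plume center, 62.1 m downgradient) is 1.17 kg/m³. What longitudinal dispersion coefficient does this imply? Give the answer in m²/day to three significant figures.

At the plume center C_max = M/(n_e·A·√(4πDt)), so D = M²/(4πt·(n_e·A·C_max)²).
n_e·A·C_max = 0.27 × 9.76 × 1.17 = 3.083 kg/m.
D = 199²/(4π × 179 × 3.083²) = 1.85 m²/day.

1.85 m²/day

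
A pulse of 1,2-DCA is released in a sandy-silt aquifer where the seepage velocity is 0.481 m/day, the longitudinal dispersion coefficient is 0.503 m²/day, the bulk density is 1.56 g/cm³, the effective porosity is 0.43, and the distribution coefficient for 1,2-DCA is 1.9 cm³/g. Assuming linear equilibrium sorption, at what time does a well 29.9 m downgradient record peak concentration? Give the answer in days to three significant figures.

474 days

Retardation factor R = 1 + ρ_b·K_d/n = 1 + 1.56 × 1.9/0.43 = 7.893.
Sorption retards both mechanisms: v_R = v/R = 0.06094 m/day, D_R = D/R = 0.06373 m²/day.
Peak time from v_R²t² + 2D_R t − x² = 0: t = (√(D_R² + v_R²x²) − D_R)/v_R².
√(D_R² + v_R²x²) = √(0.06373² + 0.06094² × 29.9²) = 1.823; v_R² = 0.003714.
t = (1.823 − 0.06373)/0.003714 = 474 days.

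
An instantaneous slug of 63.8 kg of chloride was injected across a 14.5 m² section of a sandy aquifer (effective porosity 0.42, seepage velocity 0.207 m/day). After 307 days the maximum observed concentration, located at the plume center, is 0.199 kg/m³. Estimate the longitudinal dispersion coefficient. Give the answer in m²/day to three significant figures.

0.718 m²/day

At the plume center C_max = M/(n_e·A·√(4πDt)), so D = M²/(4πt·(n_e·A·C_max)²).
n_e·A·C_max = 0.42 × 14.5 × 0.199 = 1.212 kg/m.
D = 63.8²/(4π × 307 × 1.212²) = 0.718 m²/day.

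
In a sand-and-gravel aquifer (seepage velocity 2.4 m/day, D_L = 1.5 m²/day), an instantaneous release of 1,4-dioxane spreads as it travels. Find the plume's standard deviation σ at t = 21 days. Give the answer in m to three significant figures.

Dispersive spreading gives a Gaussian with σ² = 2Dt; advection only shifts the center.
σ = √(2 × 1.5 × 21) = 7.94 m.

7.94 m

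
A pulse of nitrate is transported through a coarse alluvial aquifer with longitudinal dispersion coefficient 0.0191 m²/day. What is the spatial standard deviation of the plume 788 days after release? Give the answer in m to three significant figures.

Dispersive spreading gives a Gaussian with σ² = 2Dt; advection only shifts the center.
σ = √(2 × 0.0191 × 788) = 5.49 m.

5.49 m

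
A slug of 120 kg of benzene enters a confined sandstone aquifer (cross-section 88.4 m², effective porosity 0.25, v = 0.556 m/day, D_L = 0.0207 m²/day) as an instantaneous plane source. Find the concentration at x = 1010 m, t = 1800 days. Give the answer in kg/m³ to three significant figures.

0.142 kg/m³

For an instantaneous plane source, C(x,t) = M/(n_e·A·√(4πDt)) · exp(−(x−vt)²/(4Dt)), with n_e·A the pore (flow) area.
Plume center vt = 0.556 × 1800 = 1000.8 m, so the well at 1010 m is 9.2 m downgradient of the peak.
√(4πDt) = 21.64 m, giving peak height M/(n_e·A·√(4πDt)) = 120/(0.25 × 88.4 × 21.64) = 0.2509 kg/m³.
(x−vt)²/(4Dt) = (9.2)²/(4 × 0.0207 × 1800) = 0.5679; exp(−0.5679) = 0.5667.
C = 0.2509 × 0.5667 = 0.142 kg/m³.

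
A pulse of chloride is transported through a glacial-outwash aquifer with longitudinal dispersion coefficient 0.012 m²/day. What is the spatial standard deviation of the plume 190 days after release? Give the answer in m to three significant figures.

2.14 m

Dispersive spreading gives a Gaussian with σ² = 2Dt; advection only shifts the center.
σ = √(2 × 0.012 × 190) = 2.14 m.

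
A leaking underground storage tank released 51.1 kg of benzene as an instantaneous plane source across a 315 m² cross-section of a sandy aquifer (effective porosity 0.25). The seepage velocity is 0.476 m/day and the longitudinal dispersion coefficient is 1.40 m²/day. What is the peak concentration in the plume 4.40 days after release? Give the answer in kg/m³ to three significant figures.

0.0738 kg/m³

The peak of an instantaneous 1D plume sits at x = vt; there the Gaussian factor is 1 and C_max = M/(n_e·A·√(4πDt)), where n_e·A is the pore area the mass is dissolved in.
√(4πDt) = √(4π × 1.40 × 4.40) = 8.798 m, so C_max = 51.1/(0.25 × 315 × 8.798) = 0.0738 kg/m³.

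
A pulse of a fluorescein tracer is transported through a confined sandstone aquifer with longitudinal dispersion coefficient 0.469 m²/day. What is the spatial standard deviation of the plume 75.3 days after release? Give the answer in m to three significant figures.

Dispersive spreading gives a Gaussian with σ² = 2Dt; advection only shifts the center.
σ = √(2 × 0.469 × 75.3) = 8.40 m.

8.40 m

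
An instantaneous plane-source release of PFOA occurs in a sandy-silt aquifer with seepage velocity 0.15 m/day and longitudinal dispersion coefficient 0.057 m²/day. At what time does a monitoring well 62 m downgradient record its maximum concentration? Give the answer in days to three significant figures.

For the 1D instantaneous-source solution, setting ∂C/∂t = 0 at fixed x gives v²t² + 2Dt − x² = 0, so t = (√(D² + v²x²) − D)/v².
√(D² + v²x²) = √(0.057² + 0.15² × 62²) = 9.300; v² = 0.0225.
t = (9.300 − 0.057)/0.0225 = 411 days (vs. the pure-advection estimate x/v = 413 d).

411 days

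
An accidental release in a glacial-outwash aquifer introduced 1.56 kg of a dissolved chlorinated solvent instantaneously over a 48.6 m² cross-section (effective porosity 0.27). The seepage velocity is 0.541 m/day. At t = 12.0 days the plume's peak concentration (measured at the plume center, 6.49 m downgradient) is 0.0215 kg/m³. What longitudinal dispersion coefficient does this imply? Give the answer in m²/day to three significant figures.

0.203 m²/day

At the plume center C_max = M/(n_e·A·√(4πDt)), so D = M²/(4πt·(n_e·A·C_max)²).
n_e·A·C_max = 0.27 × 48.6 × 0.0215 = 0.2821 kg/m.
D = 1.56²/(4π × 12.0 × 0.2821²) = 0.203 m²/day.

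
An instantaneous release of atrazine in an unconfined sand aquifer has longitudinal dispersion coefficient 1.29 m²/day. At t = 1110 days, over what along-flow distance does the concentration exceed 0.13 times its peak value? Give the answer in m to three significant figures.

216 m

The plume is Gaussian with σ = √(2Dt) = √(2 × 1.29 × 1110) = 53.51 m.
C/C_peak = exp(−Δx²/(2σ²)) = 0.13 ⇒ Δx = σ·√(−2 ln 0.13) = 53.51 × 2.020 = 108.1 m.
Width = 2Δx = 216 m.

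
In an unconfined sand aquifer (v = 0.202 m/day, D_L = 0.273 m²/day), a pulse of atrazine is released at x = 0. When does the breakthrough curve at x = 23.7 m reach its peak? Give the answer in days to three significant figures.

111 days

For the 1D instantaneous-source solution, setting ∂C/∂t = 0 at fixed x gives v²t² + 2Dt − x² = 0, so t = (√(D² + v²x²) − D)/v².
√(D² + v²x²) = √(0.273² + 0.202² × 23.7²) = 4.795; v² = 0.040804.
t = (4.795 − 0.273)/0.040804 = 111 days (vs. the pure-advection estimate x/v = 117 d).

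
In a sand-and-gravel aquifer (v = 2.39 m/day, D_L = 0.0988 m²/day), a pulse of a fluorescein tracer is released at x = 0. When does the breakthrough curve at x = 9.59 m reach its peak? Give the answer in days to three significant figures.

For the 1D instantaneous-source solution, setting ∂C/∂t = 0 at fixed x gives v²t² + 2Dt − x² = 0, so t = (√(D² + v²x²) − D)/v².
√(D² + v²x²) = √(0.0988² + 2.39² × 9.59²) = 22.92; v² = 5.7121.
t = (22.92 − 0.0988)/5.7121 = 4.00 days (vs. the pure-advection estimate x/v = 4.01 d).

4.00 days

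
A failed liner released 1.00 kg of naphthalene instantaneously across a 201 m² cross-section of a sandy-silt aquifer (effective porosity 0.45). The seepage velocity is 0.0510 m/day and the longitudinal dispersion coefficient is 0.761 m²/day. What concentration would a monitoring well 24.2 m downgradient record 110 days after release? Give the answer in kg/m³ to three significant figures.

0.000121 kg/m³

For an instantaneous plane source, C(x,t) = M/(n_e·A·√(4πDt)) · exp(−(x−vt)²/(4Dt)), with n_e·A the pore (flow) area.
Plume center vt = 0.0510 × 110 = 5.61 m, so the well at 24.2 m is 18.59 m downgradient of the peak.
√(4πDt) = 32.43 m, giving peak height M/(n_e·A·√(4πDt)) = 1.00/(0.45 × 201 × 32.43) = 0.0003409 kg/m³.
(x−vt)²/(4Dt) = (18.59)²/(4 × 0.761 × 110) = 1.032; exp(−1.032) = 0.3563.
C = 0.0003409 × 0.3563 = 0.000121 kg/m³.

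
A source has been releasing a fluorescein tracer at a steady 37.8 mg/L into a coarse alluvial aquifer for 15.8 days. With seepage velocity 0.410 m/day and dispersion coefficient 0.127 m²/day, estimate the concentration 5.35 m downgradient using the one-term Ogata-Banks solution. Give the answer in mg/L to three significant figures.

27.0 mg/L

For a continuous step input, C/C₀ ≈ ½·erfc((x−vt)/(2√(Dt))).
vt = 0.410 × 15.8 = 6.478 m and 2√(Dt) = 2√(0.127 × 15.8) = 2.833 m.
Argument (x−vt)/(2√(Dt)) = (5.35 − 6.478)/2.833 = -0.3982; ½·erfc(-0.3982) = 0.7133.
C = 37.8 × 0.7133 = 27.0 mg/L.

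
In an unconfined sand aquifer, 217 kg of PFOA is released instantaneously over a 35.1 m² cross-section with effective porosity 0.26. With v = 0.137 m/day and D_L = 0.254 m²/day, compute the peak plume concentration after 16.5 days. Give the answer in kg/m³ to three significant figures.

3.28 kg/m³

The peak of an instantaneous 1D plume sits at x = vt; there the Gaussian factor is 1 and C_max = M/(n_e·A·√(4πDt)), where n_e·A is the pore area the mass is dissolved in.
√(4πDt) = √(4π × 0.254 × 16.5) = 7.257 m, so C_max = 217/(0.26 × 35.1 × 7.257) = 3.28 kg/m³.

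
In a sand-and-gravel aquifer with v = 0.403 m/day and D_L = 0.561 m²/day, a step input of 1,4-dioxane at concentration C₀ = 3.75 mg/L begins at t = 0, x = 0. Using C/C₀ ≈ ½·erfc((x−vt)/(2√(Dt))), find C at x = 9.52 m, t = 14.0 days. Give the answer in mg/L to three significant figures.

0.615 mg/L

For a continuous step input, C/C₀ ≈ ½·erfc((x−vt)/(2√(Dt))).
vt = 0.403 × 14.0 = 5.642 m and 2√(Dt) = 2√(0.561 × 14.0) = 5.605 m.
Argument (x−vt)/(2√(Dt)) = (9.52 − 5.642)/5.605 = 0.6919; ½·erfc(0.6919) = 0.1639.
C = 3.75 × 0.1639 = 0.615 mg/L.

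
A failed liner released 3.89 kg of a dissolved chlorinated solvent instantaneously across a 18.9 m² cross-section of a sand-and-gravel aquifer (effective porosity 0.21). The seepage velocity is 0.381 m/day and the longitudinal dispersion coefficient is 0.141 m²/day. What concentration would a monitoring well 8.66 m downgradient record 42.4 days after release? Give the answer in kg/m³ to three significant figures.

For an instantaneous plane source, C(x,t) = M/(n_e·A·√(4πDt)) · exp(−(x−vt)²/(4Dt)), with n_e·A the pore (flow) area.
Plume center vt = 0.381 × 42.4 = 16.1544 m, so the well at 8.66 m is 7.4944 m upgradient of the peak.
√(4πDt) = 8.668 m, giving peak height M/(n_e·A·√(4πDt)) = 3.89/(0.21 × 18.9 × 8.668) = 0.1131 kg/m³.
(x−vt)²/(4Dt) = (-7.4944)²/(4 × 0.141 × 42.4) = 2.349; exp(−2.349) = 0.09546.
C = 0.1131 × 0.09546 = 0.0108 kg/m³.

0.0108 kg/m³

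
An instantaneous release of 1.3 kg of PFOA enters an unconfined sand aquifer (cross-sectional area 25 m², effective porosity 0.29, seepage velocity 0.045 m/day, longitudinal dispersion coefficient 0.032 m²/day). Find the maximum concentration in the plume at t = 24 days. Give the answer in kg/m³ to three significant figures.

0.0577 kg/m³

The peak of an instantaneous 1D plume sits at x = vt; there the Gaussian factor is 1 and C_max = M/(n_e·A·√(4πDt)), where n_e·A is the pore area the mass is dissolved in.
√(4πDt) = √(4π × 0.032 × 24) = 3.107 m, so C_max = 1.3/(0.29 × 25 × 3.107) = 0.0577 kg/m³.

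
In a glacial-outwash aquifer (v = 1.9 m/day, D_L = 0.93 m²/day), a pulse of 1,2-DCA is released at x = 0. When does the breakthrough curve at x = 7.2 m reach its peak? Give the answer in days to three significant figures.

For the 1D instantaneous-source solution, setting ∂C/∂t = 0 at fixed x gives v²t² + 2Dt − x² = 0, so t = (√(D² + v²x²) − D)/v².
√(D² + v²x²) = √(0.93² + 1.9² × 7.2²) = 13.71; v² = 3.61.
t = (13.71 − 0.93)/3.61 = 3.54 days (vs. the pure-advection estimate x/v = 3.79 d).

3.54 days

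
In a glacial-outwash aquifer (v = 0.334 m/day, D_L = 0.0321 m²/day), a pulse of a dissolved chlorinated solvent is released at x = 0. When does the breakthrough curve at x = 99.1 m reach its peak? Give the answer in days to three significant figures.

296 days

For the 1D instantaneous-source solution, setting ∂C/∂t = 0 at fixed x gives v²t² + 2Dt − x² = 0, so t = (√(D² + v²x²) − D)/v².
√(D² + v²x²) = √(0.0321² + 0.334² × 99.1²) = 33.10; v² = 0.111556.
t = (33.10 − 0.0321)/0.111556 = 296 days (vs. the pure-advection estimate x/v = 297 d).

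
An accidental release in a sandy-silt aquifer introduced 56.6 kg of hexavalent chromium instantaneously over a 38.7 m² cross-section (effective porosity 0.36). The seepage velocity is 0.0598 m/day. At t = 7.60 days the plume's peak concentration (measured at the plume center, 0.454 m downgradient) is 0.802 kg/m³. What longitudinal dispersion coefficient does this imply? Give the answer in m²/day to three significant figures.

0.269 m²/day

At the plume center C_max = M/(n_e·A·√(4πDt)), so D = M²/(4πt·(n_e·A·C_max)²).
n_e·A·C_max = 0.36 × 38.7 × 0.802 = 11.17 kg/m.
D = 56.6²/(4π × 7.60 × 11.17²) = 0.269 m²/day.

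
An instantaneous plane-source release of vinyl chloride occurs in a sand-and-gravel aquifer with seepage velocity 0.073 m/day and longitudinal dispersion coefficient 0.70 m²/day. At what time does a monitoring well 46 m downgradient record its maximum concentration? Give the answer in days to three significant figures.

512 days

For the 1D instantaneous-source solution, setting ∂C/∂t = 0 at fixed x gives v²t² + 2Dt − x² = 0, so t = (√(D² + v²x²) − D)/v².
√(D² + v²x²) = √(0.70² + 0.073² × 46²) = 3.430; v² = 0.005329.
t = (3.430 − 0.70)/0.005329 = 512 days (vs. the pure-advection estimate x/v = 630 d).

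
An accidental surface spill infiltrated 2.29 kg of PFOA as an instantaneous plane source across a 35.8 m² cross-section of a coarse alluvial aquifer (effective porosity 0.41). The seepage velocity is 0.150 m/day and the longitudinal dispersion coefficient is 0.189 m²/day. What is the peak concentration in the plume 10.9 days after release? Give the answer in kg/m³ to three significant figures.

0.0307 kg/m³

The peak of an instantaneous 1D plume sits at x = vt; there the Gaussian factor is 1 and C_max = M/(n_e·A·√(4πDt)), where n_e·A is the pore area the mass is dissolved in.
√(4πDt) = √(4π × 0.189 × 10.9) = 5.088 m, so C_max = 2.29/(0.41 × 35.8 × 5.088) = 0.0307 kg/m³.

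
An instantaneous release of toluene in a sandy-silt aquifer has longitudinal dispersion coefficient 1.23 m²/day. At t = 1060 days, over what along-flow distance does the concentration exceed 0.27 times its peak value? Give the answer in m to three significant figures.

The plume is Gaussian with σ = √(2Dt) = √(2 × 1.23 × 1060) = 51.06 m.
C/C_peak = exp(−Δx²/(2σ²)) = 0.27 ⇒ Δx = σ·√(−2 ln 0.27) = 51.06 × 1.618 = 82.62 m.
Width = 2Δx = 165 m.

165 m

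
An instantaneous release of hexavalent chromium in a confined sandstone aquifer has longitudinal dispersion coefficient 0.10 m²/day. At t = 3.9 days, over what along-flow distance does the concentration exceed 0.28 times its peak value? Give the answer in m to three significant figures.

The plume is Gaussian with σ = √(2Dt) = √(2 × 0.10 × 3.9) = 0.8832 m.
C/C_peak = exp(−Δx²/(2σ²)) = 0.28 ⇒ Δx = σ·√(−2 ln 0.28) = 0.8832 × 1.596 = 1.410 m.
Width = 2Δx = 2.82 m.

2.82 m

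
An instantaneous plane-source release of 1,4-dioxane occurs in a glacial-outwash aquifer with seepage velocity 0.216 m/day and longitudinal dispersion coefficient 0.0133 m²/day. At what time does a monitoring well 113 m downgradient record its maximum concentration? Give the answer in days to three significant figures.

For the 1D instantaneous-source solution, setting ∂C/∂t = 0 at fixed x gives v²t² + 2Dt − x² = 0, so t = (√(D² + v²x²) − D)/v².
√(D² + v²x²) = √(0.0133² + 0.216² × 113²) = 24.41; v² = 0.046656.
t = (24.41 − 0.0133)/0.046656 = 523 days (vs. the pure-advection estimate x/v = 523 d).

523 days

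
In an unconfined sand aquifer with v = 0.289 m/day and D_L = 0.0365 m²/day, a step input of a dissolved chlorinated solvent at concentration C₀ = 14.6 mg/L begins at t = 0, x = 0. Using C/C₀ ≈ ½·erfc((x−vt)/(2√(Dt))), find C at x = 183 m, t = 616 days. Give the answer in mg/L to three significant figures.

For a continuous step input, C/C₀ ≈ ½·erfc((x−vt)/(2√(Dt))).
vt = 0.289 × 616 = 178.024 m and 2√(Dt) = 2√(0.0365 × 616) = 9.483 m.
Argument (x−vt)/(2√(Dt)) = (183 − 178.024)/9.483 = 0.5247; ½·erfc(0.5247) = 0.2290.
C = 14.6 × 0.2290 = 3.34 mg/L.

3.34 mg/L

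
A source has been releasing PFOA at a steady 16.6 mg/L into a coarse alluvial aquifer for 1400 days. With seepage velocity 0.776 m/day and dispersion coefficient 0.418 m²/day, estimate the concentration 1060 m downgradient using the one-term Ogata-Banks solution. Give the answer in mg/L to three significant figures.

For a continuous step input, C/C₀ ≈ ½·erfc((x−vt)/(2√(Dt))).
vt = 0.776 × 1400 = 1086.4 m and 2√(Dt) = 2√(0.418 × 1400) = 48.38 m.
Argument (x−vt)/(2√(Dt)) = (1060 − 1086.4)/48.38 = -0.5457; ½·erfc(-0.5457) = 0.7799.
C = 16.6 × 0.7799 = 12.9 mg/L.

12.9 mg/L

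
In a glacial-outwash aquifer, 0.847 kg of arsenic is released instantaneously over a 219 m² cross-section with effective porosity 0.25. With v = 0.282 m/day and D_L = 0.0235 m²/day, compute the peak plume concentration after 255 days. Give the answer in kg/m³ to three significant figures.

0.00178 kg/m³

The peak of an instantaneous 1D plume sits at x = vt; there the Gaussian factor is 1 and C_max = M/(n_e·A·√(4πDt)), where n_e·A is the pore area the mass is dissolved in.
√(4πDt) = √(4π × 0.0235 × 255) = 8.678 m, so C_max = 0.847/(0.25 × 219 × 8.678) = 0.00178 kg/m³.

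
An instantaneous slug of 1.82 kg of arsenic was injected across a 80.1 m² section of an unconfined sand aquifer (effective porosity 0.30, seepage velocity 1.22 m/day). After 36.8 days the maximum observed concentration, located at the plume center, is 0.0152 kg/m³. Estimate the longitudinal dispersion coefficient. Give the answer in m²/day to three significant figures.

0.0537 m²/day

At the plume center C_max = M/(n_e·A·√(4πDt)), so D = M²/(4πt·(n_e·A·C_max)²).
n_e·A·C_max = 0.30 × 80.1 × 0.0152 = 0.3653 kg/m.
D = 1.82²/(4π × 36.8 × 0.3653²) = 0.0537 m²/day.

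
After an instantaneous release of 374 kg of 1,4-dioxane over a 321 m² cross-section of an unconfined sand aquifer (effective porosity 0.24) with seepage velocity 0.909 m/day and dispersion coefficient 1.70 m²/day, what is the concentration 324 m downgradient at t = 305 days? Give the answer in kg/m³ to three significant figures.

0.0210 kg/m³

For an instantaneous plane source, C(x,t) = M/(n_e·A·√(4πDt)) · exp(−(x−vt)²/(4Dt)), with n_e·A the pore (flow) area.
Plume center vt = 0.909 × 305 = 277.245 m, so the well at 324 m is 46.755 m downgradient of the peak.
√(4πDt) = 80.72 m, giving peak height M/(n_e·A·√(4πDt)) = 374/(0.24 × 321 × 80.72) = 0.06014 kg/m³.
(x−vt)²/(4Dt) = (46.755)²/(4 × 1.70 × 305) = 1.054; exp(−1.054) = 0.3485.
C = 0.06014 × 0.3485 = 0.0210 kg/m³.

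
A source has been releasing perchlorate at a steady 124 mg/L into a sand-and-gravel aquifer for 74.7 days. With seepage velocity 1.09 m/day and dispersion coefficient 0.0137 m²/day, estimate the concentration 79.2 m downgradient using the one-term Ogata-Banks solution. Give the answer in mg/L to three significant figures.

For a continuous step input, C/C₀ ≈ ½·erfc((x−vt)/(2√(Dt))).
vt = 1.09 × 74.7 = 81.423 m and 2√(Dt) = 2√(0.0137 × 74.7) = 2.023 m.
Argument (x−vt)/(2√(Dt)) = (79.2 − 81.423)/2.023 = -1.099; ½·erfc(-1.099) = 0.9399.
C = 124 × 0.9399 = 117 mg/L.

117 mg/L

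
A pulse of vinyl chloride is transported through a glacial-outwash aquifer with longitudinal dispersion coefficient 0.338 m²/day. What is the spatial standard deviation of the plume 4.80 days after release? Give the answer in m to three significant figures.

1.80 m

Dispersive spreading gives a Gaussian with σ² = 2Dt; advection only shifts the center.
σ = √(2 × 0.338 × 4.80) = 1.80 m.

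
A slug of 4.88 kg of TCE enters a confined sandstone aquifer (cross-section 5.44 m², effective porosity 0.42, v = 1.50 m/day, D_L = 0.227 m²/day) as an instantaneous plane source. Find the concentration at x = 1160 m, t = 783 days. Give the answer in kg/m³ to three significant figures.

For an instantaneous plane source, C(x,t) = M/(n_e·A·√(4πDt)) · exp(−(x−vt)²/(4Dt)), with n_e·A the pore (flow) area.
Plume center vt = 1.50 × 783 = 1174.5 m, so the well at 1160 m is 14.5 m upgradient of the peak.
√(4πDt) = 47.26 m, giving peak height M/(n_e·A·√(4πDt)) = 4.88/(0.42 × 5.44 × 47.26) = 0.04519 kg/m³.
(x−vt)²/(4Dt) = (-14.5)²/(4 × 0.227 × 783) = 0.2957; exp(−0.2957) = 0.7440.
C = 0.04519 × 0.7440 = 0.0336 kg/m³.

0.0336 kg/m³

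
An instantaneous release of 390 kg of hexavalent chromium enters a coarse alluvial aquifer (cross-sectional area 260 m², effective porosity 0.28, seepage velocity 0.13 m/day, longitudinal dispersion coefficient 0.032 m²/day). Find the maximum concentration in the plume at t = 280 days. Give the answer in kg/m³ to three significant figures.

0.505 kg/m³

The peak of an instantaneous 1D plume sits at x = vt; there the Gaussian factor is 1 and C_max = M/(n_e·A·√(4πDt)), where n_e·A is the pore area the mass is dissolved in.
√(4πDt) = √(4π × 0.032 × 280) = 10.61 m, so C_max = 390/(0.28 × 260 × 10.61) = 0.505 kg/m³.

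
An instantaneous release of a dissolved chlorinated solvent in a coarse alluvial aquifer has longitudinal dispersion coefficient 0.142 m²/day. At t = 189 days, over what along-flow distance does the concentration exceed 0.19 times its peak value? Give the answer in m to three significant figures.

26.7 m

The plume is Gaussian with σ = √(2Dt) = √(2 × 0.142 × 189) = 7.326 m.
C/C_peak = exp(−Δx²/(2σ²)) = 0.19 ⇒ Δx = σ·√(−2 ln 0.19) = 7.326 × 1.822 = 13.35 m.
Width = 2Δx = 26.7 m.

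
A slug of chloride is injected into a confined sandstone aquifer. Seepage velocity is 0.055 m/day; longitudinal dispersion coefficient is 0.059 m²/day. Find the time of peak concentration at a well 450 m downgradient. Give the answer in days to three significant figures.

8160 days

For the 1D instantaneous-source solution, setting ∂C/∂t = 0 at fixed x gives v²t² + 2Dt − x² = 0, so t = (√(D² + v²x²) − D)/v².
√(D² + v²x²) = √(0.059² + 0.055² × 450²) = 24.75; v² = 0.003025.
t = (24.75 − 0.059)/0.003025 = 8160 days (vs. the pure-advection estimate x/v = 8180 d).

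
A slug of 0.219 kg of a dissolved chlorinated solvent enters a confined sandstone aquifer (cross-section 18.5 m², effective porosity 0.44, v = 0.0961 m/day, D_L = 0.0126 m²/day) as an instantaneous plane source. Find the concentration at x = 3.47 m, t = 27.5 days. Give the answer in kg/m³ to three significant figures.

0.00787 kg/m³

For an instantaneous plane source, C(x,t) = M/(n_e·A·√(4πDt)) · exp(−(x−vt)²/(4Dt)), with n_e·A the pore (flow) area.
Plume center vt = 0.0961 × 27.5 = 2.64275 m, so the well at 3.47 m is 0.82725 m downgradient of the peak.
√(4πDt) = 2.087 m, giving peak height M/(n_e·A·√(4πDt)) = 0.219/(0.44 × 18.5 × 2.087) = 0.01289 kg/m³.
(x−vt)²/(4Dt) = (0.82725)²/(4 × 0.0126 × 27.5) = 0.4938; exp(−0.4938) = 0.6103.
C = 0.01289 × 0.6103 = 0.00787 kg/m³.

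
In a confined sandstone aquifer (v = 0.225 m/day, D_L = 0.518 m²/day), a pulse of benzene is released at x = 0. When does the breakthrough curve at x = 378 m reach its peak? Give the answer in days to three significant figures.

For the 1D instantaneous-source solution, setting ∂C/∂t = 0 at fixed x gives v²t² + 2Dt − x² = 0, so t = (√(D² + v²x²) − D)/v².
√(D² + v²x²) = √(0.518² + 0.225² × 378²) = 85.05; v² = 0.050625.
t = (85.05 − 0.518)/0.050625 = 1670 days (vs. the pure-advection estimate x/v = 1680 d).

1670 days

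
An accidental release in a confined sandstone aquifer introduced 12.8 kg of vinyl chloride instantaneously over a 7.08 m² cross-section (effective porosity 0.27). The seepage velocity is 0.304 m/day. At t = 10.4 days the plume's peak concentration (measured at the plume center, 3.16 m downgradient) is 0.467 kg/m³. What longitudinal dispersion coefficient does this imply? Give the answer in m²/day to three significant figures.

At the plume center C_max = M/(n_e·A·√(4πDt)), so D = M²/(4πt·(n_e·A·C_max)²).
n_e·A·C_max = 0.27 × 7.08 × 0.467 = 0.8927 kg/m.
D = 12.8²/(4π × 10.4 × 0.8927²) = 1.57 m²/day.

1.57 m²/day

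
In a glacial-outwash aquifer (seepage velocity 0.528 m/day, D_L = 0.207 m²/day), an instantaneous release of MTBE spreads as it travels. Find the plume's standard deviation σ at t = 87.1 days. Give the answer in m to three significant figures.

Dispersive spreading gives a Gaussian with σ² = 2Dt; advection only shifts the center.
σ = √(2 × 0.207 × 87.1) = 6.00 m.

6.00 m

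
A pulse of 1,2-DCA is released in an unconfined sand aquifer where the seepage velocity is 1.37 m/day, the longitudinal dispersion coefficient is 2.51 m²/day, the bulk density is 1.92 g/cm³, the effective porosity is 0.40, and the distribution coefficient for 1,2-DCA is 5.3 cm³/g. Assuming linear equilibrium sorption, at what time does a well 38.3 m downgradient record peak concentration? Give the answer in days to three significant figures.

705 days

Retardation factor R = 1 + ρ_b·K_d/n = 1 + 1.92 × 5.3/0.40 = 26.44.
Sorption retards both mechanisms: v_R = v/R = 0.05182 m/day, D_R = D/R = 0.09493 m²/day.
Peak time from v_R²t² + 2D_R t − x² = 0: t = (√(D_R² + v_R²x²) − D_R)/v_R².
√(D_R² + v_R²x²) = √(0.09493² + 0.05182² × 38.3²) = 1.987; v_R² = 0.002685.
t = (1.987 − 0.09493)/0.002685 = 705 days.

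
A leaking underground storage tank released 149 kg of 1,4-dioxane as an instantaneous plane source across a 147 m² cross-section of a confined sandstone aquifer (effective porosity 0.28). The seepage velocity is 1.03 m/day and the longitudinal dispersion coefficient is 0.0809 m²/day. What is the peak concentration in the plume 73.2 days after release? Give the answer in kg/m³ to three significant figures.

0.420 kg/m³

The peak of an instantaneous 1D plume sits at x = vt; there the Gaussian factor is 1 and C_max = M/(n_e·A·√(4πDt)), where n_e·A is the pore area the mass is dissolved in.
√(4πDt) = √(4π × 0.0809 × 73.2) = 8.627 m, so C_max = 149/(0.28 × 147 × 8.627) = 0.420 kg/m³.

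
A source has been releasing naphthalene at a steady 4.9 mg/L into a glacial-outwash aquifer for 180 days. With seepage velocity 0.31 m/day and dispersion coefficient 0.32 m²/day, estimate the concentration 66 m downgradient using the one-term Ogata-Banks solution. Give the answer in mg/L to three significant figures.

0.838 mg/L

For a continuous step input, C/C₀ ≈ ½·erfc((x−vt)/(2√(Dt))).
vt = 0.31 × 180 = 55.8 m and 2√(Dt) = 2√(0.32 × 180) = 15.18 m.
Argument (x−vt)/(2√(Dt)) = (66 − 55.8)/15.18 = 0.6719; ½·erfc(0.6719) = 0.1710.
C = 4.9 × 0.1710 = 0.838 mg/L.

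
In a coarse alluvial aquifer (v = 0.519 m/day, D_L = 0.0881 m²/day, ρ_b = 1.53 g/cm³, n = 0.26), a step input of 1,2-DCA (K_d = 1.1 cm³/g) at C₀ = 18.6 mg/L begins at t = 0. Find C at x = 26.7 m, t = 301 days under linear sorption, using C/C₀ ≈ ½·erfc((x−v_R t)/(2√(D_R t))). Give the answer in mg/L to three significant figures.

Retardation factor R = 1 + ρ_b·K_d/n = 1 + 1.53 × 1.1/0.26 = 7.473.
Sorption retards both mechanisms: v_R = v/R = 0.06945 m/day, D_R = D/R = 0.01179 m²/day.
v_R·t = 0.06945 × 301 = 20.90445 m; 2√(D_R t) = 3.768 m; argument = (26.7 − 20.90445)/3.768 = 1.538.
C = C₀ × ½·erfc(1.538) = 18.6 × 0.01481 = 0.275 mg/L.

0.275 mg/L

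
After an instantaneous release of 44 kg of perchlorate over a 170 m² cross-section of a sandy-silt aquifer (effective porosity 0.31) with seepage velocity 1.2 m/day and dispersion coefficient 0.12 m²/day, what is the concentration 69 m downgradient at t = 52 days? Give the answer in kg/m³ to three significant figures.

0.0165 kg/m³

For an instantaneous plane source, C(x,t) = M/(n_e·A·√(4πDt)) · exp(−(x−vt)²/(4Dt)), with n_e·A the pore (flow) area.
Plume center vt = 1.2 × 52 = 62.4 m, so the well at 69 m is 6.6 m downgradient of the peak.
√(4πDt) = 8.855 m, giving peak height M/(n_e·A·√(4πDt)) = 44/(0.31 × 170 × 8.855) = 0.09429 kg/m³.
(x−vt)²/(4Dt) = (6.6)²/(4 × 0.12 × 52) = 1.745; exp(−1.745) = 0.1746.
C = 0.09429 × 0.1746 = 0.0165 kg/m³.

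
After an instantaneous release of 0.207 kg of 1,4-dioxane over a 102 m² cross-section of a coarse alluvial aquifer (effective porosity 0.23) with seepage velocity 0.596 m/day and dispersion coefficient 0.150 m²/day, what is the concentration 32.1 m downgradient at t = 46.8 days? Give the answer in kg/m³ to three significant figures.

For an instantaneous plane source, C(x,t) = M/(n_e·A·√(4πDt)) · exp(−(x−vt)²/(4Dt)), with n_e·A the pore (flow) area.
Plume center vt = 0.596 × 46.8 = 27.8928 m, so the well at 32.1 m is 4.2072 m downgradient of the peak.
√(4πDt) = 9.392 m, giving peak height M/(n_e·A·√(4πDt)) = 0.207/(0.23 × 102 × 9.392) = 0.0009395 kg/m³.
(x−vt)²/(4Dt) = (4.2072)²/(4 × 0.150 × 46.8) = 0.6304; exp(−0.6304) = 0.5324.
C = 0.0009395 × 0.5324 = 0.000500 kg/m³.

0.000500 kg/m³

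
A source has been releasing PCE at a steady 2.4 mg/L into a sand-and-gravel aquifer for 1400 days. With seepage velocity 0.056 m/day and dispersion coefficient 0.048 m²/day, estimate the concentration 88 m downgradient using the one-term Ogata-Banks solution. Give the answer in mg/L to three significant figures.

0.489 mg/L

For a continuous step input, C/C₀ ≈ ½·erfc((x−vt)/(2√(Dt))).
vt = 0.056 × 1400 = 78.4 m and 2√(Dt) = 2√(0.048 × 1400) = 16.40 m.
Argument (x−vt)/(2√(Dt)) = (88 − 78.4)/16.40 = 0.5854; ½·erfc(0.5854) = 0.2039.
C = 2.4 × 0.2039 = 0.489 mg/L.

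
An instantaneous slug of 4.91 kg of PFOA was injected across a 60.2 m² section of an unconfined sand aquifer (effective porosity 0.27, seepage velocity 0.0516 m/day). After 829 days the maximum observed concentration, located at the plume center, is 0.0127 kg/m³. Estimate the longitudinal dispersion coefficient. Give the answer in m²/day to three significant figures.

0.0543 m²/day

At the plume center C_max = M/(n_e·A·√(4πDt)), so D = M²/(4πt·(n_e·A·C_max)²).
n_e·A·C_max = 0.27 × 60.2 × 0.0127 = 0.2064 kg/m.
D = 4.91²/(4π × 829 × 0.2064²) = 0.0543 m²/day.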